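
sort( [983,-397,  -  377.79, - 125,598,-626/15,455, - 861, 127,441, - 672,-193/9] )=[ -861,-672, - 397,-377.79,-125, -626/15,-193/9, 127,441, 455 , 598, 983]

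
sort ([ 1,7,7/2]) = [ 1,7/2,7]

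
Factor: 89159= 7^1*47^1 * 271^1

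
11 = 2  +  9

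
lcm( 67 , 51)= 3417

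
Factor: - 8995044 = - 2^2*3^1*749587^1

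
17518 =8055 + 9463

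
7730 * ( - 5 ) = - 38650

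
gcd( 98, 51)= 1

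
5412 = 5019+393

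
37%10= 7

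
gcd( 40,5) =5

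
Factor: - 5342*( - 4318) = 23066756 =2^2*17^1*127^1*2671^1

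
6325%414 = 115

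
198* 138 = 27324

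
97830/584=167 + 151/292 = 167.52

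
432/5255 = 432/5255 =0.08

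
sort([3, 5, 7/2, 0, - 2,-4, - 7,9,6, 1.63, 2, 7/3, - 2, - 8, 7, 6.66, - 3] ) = [ - 8, - 7,  -  4, - 3, - 2, - 2,0,1.63, 2, 7/3, 3, 7/2,  5, 6,6.66, 7, 9 ]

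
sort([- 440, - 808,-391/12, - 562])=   [ - 808, - 562, - 440, - 391/12] 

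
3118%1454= 210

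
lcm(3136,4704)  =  9408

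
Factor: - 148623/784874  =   - 2^ ( -1)*3^1*107^1*463^1 * 392437^(- 1)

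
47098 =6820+40278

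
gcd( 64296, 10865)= 1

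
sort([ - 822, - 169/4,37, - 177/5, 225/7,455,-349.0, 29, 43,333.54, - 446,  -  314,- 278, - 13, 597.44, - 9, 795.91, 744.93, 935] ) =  [ - 822  ,  -  446, - 349.0,-314, - 278, - 169/4, - 177/5, - 13, - 9, 29,225/7, 37, 43,333.54,455, 597.44 , 744.93, 795.91,935]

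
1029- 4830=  - 3801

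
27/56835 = 1/2105= 0.00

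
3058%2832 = 226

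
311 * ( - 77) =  - 23947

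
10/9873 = 10/9873=0.00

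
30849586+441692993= 472542579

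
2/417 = 2/417 = 0.00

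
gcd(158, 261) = 1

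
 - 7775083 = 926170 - 8701253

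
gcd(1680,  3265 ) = 5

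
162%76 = 10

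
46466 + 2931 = 49397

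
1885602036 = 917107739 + 968494297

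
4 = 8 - 4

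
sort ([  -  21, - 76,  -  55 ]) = [ - 76, - 55, - 21]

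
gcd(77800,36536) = 8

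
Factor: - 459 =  - 3^3*17^1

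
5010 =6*835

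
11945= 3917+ 8028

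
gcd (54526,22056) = 2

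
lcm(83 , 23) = 1909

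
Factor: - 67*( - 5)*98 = 32830  =  2^1*5^1*7^2*67^1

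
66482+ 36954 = 103436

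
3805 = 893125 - 889320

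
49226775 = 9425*5223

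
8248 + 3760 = 12008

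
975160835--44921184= 1020082019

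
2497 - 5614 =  - 3117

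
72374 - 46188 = 26186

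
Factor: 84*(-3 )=-2^2*3^2*7^1 = - 252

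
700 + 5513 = 6213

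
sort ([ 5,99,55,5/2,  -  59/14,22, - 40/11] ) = [-59/14,-40/11,5/2 , 5, 22 , 55,99]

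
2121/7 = 303 = 303.00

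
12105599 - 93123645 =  - 81018046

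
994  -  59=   935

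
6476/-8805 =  - 6476/8805 =-0.74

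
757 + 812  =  1569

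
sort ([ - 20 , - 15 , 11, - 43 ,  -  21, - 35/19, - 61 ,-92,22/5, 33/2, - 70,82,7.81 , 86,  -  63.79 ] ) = [ - 92,-70,- 63.79, - 61 ,  -  43,-21 ,-20,-15, - 35/19,  22/5,7.81, 11,33/2,82,86]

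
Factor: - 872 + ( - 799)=-1671 = - 3^1*557^1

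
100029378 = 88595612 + 11433766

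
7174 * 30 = 215220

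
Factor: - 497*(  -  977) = 7^1*71^1*977^1 = 485569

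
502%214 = 74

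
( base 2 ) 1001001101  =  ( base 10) 589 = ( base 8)1115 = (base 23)12e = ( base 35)GT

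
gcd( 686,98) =98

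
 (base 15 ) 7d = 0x76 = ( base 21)5D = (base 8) 166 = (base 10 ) 118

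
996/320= 249/80= 3.11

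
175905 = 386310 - 210405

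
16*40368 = 645888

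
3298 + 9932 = 13230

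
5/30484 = 5/30484 = 0.00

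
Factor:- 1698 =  - 2^1*3^1*283^1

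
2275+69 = 2344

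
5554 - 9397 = -3843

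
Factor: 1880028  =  2^2*3^2*52223^1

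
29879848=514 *58132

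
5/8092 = 5/8092 = 0.00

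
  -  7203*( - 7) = 50421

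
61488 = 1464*42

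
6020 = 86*70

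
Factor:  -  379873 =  - 13^1*29221^1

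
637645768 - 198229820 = 439415948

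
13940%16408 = 13940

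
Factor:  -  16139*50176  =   - 809790464 = -2^10*7^2 *16139^1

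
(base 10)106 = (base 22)4I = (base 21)51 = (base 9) 127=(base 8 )152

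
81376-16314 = 65062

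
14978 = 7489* 2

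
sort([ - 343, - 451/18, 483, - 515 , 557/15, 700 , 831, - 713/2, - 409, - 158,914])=[ - 515, - 409, - 713/2, - 343, - 158, - 451/18,557/15,483, 700,831, 914 ]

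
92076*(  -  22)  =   - 2025672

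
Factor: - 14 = -2^1 * 7^1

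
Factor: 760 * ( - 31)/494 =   -  2^2*5^1 * 13^( - 1 )*31^1 = -  620/13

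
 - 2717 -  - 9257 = 6540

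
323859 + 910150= 1234009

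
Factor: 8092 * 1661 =13440812 = 2^2*7^1*11^1*17^2*151^1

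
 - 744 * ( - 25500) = 18972000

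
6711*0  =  0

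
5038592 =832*6056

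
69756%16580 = 3436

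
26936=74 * 364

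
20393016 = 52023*392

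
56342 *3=169026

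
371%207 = 164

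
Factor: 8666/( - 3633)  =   - 2^1*3^( - 1 )*173^ (-1)*619^1= - 1238/519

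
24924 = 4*6231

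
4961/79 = 4961/79 = 62.80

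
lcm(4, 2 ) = 4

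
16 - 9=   7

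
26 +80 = 106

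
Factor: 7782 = 2^1 * 3^1*1297^1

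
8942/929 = 9 + 581/929 = 9.63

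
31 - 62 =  -31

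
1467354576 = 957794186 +509560390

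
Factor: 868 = 2^2*7^1*31^1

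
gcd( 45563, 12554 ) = 1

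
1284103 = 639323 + 644780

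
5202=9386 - 4184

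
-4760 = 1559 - 6319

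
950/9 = 105+5/9 = 105.56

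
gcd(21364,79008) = 4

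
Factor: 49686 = 2^1*3^1*7^2*13^2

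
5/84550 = 1/16910 = 0.00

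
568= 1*568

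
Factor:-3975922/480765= - 2^1*3^( - 1 )*5^( - 1)*1259^1*1579^1*32051^(-1)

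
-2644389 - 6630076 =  -9274465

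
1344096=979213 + 364883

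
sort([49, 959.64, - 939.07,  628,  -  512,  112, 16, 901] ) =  [ - 939.07, - 512,  16, 49, 112, 628, 901, 959.64]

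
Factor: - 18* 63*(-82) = 92988 = 2^2* 3^4*7^1*41^1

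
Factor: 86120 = 2^3 * 5^1*2153^1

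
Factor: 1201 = 1201^1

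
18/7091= 18/7091  =  0.00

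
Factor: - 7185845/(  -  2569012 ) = 2^( - 2 )*5^1*373^1*3853^1*642253^( - 1)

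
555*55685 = 30905175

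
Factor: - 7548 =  - 2^2 * 3^1*17^1 * 37^1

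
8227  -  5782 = 2445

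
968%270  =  158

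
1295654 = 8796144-7500490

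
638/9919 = 638/9919 = 0.06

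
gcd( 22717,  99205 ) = 1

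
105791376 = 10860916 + 94930460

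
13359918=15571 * 858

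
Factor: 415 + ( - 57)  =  2^1*179^1 = 358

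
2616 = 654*4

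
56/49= 8/7 = 1.14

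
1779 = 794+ 985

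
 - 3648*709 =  - 2586432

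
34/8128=17/4064  =  0.00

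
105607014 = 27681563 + 77925451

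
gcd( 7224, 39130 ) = 602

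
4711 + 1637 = 6348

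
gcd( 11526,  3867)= 3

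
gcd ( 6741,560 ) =7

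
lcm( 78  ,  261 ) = 6786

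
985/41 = 24 + 1/41 = 24.02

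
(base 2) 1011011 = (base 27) 3a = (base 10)91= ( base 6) 231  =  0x5b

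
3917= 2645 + 1272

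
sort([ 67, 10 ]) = [ 10, 67] 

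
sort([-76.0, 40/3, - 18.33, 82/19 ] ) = [ - 76.0, - 18.33,82/19, 40/3] 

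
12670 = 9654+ 3016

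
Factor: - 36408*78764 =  - 2867639712 = - 2^5*3^1*7^1*29^1*37^1*41^1*97^1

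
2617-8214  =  -5597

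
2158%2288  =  2158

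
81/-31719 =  - 1 +10546/10573 = - 0.00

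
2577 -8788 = - 6211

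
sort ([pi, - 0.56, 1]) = [ - 0.56 , 1 , pi ] 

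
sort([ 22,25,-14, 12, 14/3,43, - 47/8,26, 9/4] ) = [ - 14, - 47/8, 9/4,14/3, 12, 22, 25,26,43]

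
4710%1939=832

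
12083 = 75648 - 63565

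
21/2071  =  21/2071  =  0.01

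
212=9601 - 9389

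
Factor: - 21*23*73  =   - 3^1* 7^1*23^1*73^1  =  - 35259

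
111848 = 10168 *11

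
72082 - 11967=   60115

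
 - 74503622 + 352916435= 278412813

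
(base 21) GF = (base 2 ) 101011111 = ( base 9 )430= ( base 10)351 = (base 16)15f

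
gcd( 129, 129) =129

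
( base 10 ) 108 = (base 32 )3C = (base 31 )3F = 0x6c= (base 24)4C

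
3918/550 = 1959/275 = 7.12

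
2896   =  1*2896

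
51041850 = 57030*895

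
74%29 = 16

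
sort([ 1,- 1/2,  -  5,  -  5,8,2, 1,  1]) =[ - 5, - 5, - 1/2  ,  1,1, 1, 2, 8 ]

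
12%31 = 12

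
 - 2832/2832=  - 1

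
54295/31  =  54295/31 = 1751.45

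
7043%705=698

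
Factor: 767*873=669591 = 3^2*13^1*59^1*97^1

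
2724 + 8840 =11564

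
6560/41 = 160=160.00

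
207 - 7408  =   -7201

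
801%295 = 211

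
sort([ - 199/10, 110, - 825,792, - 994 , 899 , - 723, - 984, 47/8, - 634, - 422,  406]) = [-994, - 984,-825, - 723, -634, - 422, - 199/10,47/8,110, 406,  792, 899]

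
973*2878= 2800294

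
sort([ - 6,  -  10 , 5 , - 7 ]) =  [-10,  -  7,-6,5] 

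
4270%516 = 142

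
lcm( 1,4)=4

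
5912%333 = 251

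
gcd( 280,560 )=280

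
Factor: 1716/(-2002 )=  - 6/7 = - 2^1*3^1*7^( - 1)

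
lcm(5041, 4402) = 312542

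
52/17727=52/17727 = 0.00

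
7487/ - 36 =-208 + 1/36 = - 207.97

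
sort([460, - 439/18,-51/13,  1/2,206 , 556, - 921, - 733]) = [ - 921,  -  733, - 439/18,  -  51/13, 1/2,206, 460, 556] 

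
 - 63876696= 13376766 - 77253462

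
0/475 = 0= 0.00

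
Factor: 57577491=3^2 * 47^1 * 79^1*1723^1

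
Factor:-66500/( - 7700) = 5^1*11^( - 1 ) * 19^1 =95/11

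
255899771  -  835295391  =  -579395620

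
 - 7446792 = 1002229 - 8449021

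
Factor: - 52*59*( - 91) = 279188 = 2^2*7^1*13^2*59^1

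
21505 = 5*4301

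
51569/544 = 51569/544= 94.80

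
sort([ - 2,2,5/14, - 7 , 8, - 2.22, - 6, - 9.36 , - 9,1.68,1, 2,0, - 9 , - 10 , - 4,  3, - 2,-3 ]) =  [ -10, - 9.36, - 9,  -  9,-7,-6 ,  -  4, - 3, - 2.22, - 2, - 2,  0, 5/14,1 , 1.68,2,2, 3, 8]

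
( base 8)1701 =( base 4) 33001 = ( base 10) 961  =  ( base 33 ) t4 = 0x3C1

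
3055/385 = 7 + 72/77 = 7.94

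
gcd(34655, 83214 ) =1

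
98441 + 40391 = 138832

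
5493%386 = 89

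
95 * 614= 58330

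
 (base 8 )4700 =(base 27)3bc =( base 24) 480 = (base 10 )2496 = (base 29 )2s2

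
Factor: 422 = 2^1*211^1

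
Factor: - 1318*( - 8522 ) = 11231996 = 2^2* 659^1*4261^1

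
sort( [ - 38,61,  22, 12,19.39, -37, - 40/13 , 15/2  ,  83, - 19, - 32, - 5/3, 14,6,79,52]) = [- 38, - 37, - 32, - 19,  -  40/13,  -  5/3,6,15/2,12,14, 19.39,22,52,61, 79,83]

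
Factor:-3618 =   -  2^1*  3^3*67^1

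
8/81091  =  8/81091  =  0.00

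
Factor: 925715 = 5^1*7^1*26449^1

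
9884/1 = 9884  =  9884.00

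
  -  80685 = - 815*99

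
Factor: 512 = 2^9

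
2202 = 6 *367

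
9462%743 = 546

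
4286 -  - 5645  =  9931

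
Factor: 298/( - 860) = -149/430 = - 2^( - 1 ) * 5^(-1)*43^( - 1)*  149^1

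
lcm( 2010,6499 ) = 194970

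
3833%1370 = 1093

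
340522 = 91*3742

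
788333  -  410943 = 377390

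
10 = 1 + 9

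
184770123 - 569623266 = -384853143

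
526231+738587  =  1264818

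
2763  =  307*9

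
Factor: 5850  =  2^1*3^2 * 5^2*13^1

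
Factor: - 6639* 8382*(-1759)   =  2^1*3^2*11^1*127^1*1759^1*2213^1= 97885004382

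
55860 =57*980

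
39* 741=28899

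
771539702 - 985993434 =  - 214453732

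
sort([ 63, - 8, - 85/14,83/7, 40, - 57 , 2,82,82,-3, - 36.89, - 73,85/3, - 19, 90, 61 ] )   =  [ - 73, - 57, - 36.89, - 19, - 8, - 85/14, - 3, 2,83/7, 85/3,40, 61,63,82,82,90 ] 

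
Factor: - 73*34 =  - 2482  =  - 2^1*17^1*73^1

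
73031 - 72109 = 922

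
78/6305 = 6/485 =0.01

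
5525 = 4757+768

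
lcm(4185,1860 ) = 16740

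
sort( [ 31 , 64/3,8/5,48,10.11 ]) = [8/5,10.11,64/3,  31,48]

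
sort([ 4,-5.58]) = [ - 5.58,4]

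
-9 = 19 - 28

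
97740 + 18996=116736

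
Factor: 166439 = 7^1*13^1*31^1*59^1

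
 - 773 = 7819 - 8592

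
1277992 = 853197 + 424795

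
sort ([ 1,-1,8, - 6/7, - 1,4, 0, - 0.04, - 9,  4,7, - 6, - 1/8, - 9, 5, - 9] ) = [-9, - 9, - 9, - 6,-1,-1, - 6/7, - 1/8, - 0.04,0, 1, 4,  4, 5,7, 8]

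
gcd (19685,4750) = 5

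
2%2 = 0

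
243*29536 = 7177248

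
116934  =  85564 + 31370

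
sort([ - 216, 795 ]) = [-216,795 ]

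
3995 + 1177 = 5172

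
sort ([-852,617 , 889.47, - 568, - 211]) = [-852, - 568,  -  211, 617,889.47 ] 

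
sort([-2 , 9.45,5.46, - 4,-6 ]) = [  -  6, - 4  , - 2,  5.46, 9.45]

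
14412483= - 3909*( - 3687)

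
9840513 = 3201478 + 6639035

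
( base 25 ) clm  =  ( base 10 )8047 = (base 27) b11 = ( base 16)1f6f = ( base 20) 1027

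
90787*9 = 817083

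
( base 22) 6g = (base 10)148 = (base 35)48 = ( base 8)224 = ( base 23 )6A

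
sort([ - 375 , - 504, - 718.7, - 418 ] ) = [ - 718.7 , - 504, - 418,- 375]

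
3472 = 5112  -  1640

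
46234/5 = 46234/5 = 9246.80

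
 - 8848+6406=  - 2442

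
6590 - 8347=-1757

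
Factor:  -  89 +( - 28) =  - 117 =- 3^2*13^1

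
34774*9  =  312966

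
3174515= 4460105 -1285590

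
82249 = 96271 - 14022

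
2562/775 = 3 + 237/775 = 3.31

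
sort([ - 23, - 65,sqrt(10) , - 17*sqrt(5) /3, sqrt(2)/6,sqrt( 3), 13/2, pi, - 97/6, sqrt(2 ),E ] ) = [ - 65 ,-23, - 97/6,  -  17*sqrt( 5)/3 , sqrt( 2 ) /6, sqrt(2 ), sqrt(3 ), E, pi,sqrt(10),13/2]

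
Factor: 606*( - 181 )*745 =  - 81716070= - 2^1*3^1 * 5^1*101^1*149^1*181^1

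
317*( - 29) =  -9193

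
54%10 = 4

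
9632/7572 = 2408/1893 = 1.27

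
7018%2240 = 298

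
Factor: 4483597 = 17^1*23^1*11467^1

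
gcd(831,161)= 1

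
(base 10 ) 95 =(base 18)55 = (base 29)38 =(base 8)137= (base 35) 2P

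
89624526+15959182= 105583708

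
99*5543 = 548757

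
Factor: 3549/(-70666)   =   - 2^(-1)*3^1*7^1*13^2*89^( - 1) * 397^( - 1)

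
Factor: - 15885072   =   - 2^4*3^4 * 7^1*17^1 * 103^1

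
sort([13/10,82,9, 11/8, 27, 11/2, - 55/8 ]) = [  -  55/8,13/10,11/8,11/2, 9, 27,82]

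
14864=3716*4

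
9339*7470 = 69762330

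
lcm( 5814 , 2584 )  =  23256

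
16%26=16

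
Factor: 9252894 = 2^1*3^1*7^1*220307^1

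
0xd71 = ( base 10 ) 3441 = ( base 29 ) 42J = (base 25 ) 5CG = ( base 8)6561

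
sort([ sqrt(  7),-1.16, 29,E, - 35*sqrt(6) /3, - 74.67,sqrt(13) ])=[ - 74.67, - 35 * sqrt( 6 ) /3, - 1.16,sqrt(7 ),E, sqrt( 13 ), 29 ]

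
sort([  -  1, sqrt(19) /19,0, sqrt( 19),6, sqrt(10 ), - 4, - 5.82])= [-5.82,-4, - 1, 0, sqrt(19 ) /19 , sqrt(10) , sqrt(19),6] 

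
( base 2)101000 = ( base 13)31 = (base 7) 55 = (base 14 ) 2c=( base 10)40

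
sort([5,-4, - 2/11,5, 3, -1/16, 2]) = [-4, - 2/11,-1/16,2,3 , 5,5 ]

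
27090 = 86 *315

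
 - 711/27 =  - 79/3 = -26.33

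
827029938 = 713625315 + 113404623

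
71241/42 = 1696 + 3/14=1696.21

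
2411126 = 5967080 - 3555954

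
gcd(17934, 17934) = 17934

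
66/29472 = 11/4912 = 0.00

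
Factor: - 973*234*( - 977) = 2^1*3^2*7^1*13^1*139^1* 977^1 = 222445314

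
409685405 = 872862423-463177018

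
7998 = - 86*( - 93 ) 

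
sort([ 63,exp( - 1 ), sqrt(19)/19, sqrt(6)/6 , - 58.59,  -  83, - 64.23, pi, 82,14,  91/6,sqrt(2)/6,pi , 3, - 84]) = [ - 84,-83 , - 64.23, - 58.59, sqrt( 19 ) /19,  sqrt(2)/6, exp( - 1), sqrt( 6 )/6,  3,  pi , pi,14 , 91/6, 63 , 82]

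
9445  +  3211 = 12656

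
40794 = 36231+4563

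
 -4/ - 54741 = 4/54741 = 0.00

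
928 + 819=1747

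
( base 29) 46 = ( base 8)172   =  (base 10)122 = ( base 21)5H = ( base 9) 145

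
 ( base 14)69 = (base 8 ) 135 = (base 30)33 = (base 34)2p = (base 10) 93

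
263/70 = 3 + 53/70 = 3.76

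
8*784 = 6272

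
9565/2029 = 9565/2029=4.71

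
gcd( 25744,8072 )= 8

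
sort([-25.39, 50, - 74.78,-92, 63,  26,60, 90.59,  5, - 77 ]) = [-92 , - 77, - 74.78, - 25.39,  5, 26,  50,  60, 63, 90.59 ] 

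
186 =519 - 333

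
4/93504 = 1/23376 = 0.00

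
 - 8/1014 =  - 1 + 503/507 = -0.01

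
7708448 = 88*87596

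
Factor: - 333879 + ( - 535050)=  - 3^1*289643^1  =  -  868929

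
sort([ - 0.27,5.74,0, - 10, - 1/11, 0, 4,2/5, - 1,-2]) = [- 10, - 2, - 1, - 0.27, - 1/11, 0, 0 , 2/5, 4, 5.74]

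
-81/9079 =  - 1 + 8998/9079 =-0.01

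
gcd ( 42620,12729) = 1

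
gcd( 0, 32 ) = 32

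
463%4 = 3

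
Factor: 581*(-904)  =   -2^3 * 7^1*83^1*113^1 = - 525224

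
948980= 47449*20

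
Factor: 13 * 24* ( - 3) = - 2^3*3^2*13^1 = -936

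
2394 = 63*38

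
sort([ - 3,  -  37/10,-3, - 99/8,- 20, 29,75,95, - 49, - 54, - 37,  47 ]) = [-54, -49,-37, - 20,  -  99/8,- 37/10, - 3, - 3,29,47, 75, 95]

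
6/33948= 1/5658=0.00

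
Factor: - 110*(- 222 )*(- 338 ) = -8253960  =  - 2^3 * 3^1 *5^1*11^1*13^2*37^1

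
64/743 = 64/743 = 0.09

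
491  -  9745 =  - 9254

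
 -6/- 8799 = 2/2933= 0.00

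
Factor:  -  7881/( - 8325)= 71/75 = 3^( - 1)*5^( - 2) * 71^1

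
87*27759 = 2415033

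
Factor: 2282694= 2^1*3^1*137^1 * 2777^1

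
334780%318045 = 16735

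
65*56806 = 3692390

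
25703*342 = 8790426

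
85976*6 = 515856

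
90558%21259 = 5522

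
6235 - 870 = 5365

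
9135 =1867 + 7268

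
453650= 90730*5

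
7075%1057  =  733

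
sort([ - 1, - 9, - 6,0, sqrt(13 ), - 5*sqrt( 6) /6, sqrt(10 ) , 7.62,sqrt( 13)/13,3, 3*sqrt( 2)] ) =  [ - 9,  -  6, - 5*sqrt( 6 )/6, - 1,0, sqrt( 13 )/13, 3, sqrt(10 ),sqrt( 13 ),3*sqrt(2 ) , 7.62]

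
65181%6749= 4440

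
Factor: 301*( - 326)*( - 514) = 50436764  =  2^2*7^1*43^1 * 163^1*257^1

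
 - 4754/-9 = 4754/9  =  528.22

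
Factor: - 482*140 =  -67480  =  -2^3*5^1*  7^1*241^1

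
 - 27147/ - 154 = 27147/154 = 176.28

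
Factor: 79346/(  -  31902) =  - 3^( - 1)*13^ ( - 1)*97^1 = - 97/39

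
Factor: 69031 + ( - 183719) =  - 114688 = - 2^14*7^1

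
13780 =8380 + 5400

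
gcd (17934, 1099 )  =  7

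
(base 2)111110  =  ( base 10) 62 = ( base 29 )24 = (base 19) 35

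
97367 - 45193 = 52174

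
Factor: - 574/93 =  - 2^1*3^(  -  1)*7^1*31^ ( - 1) * 41^1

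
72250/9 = 72250/9   =  8027.78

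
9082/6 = 1513 + 2/3= 1513.67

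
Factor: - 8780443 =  - 7^1*757^1*1657^1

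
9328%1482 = 436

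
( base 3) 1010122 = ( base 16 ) 33B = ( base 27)13h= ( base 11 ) 692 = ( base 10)827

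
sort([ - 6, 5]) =[  -  6,  5]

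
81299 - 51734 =29565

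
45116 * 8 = 360928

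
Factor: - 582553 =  - 439^1*1327^1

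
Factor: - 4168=  -  2^3*521^1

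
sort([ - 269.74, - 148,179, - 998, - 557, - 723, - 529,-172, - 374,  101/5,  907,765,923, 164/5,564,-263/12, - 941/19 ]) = [ - 998,-723, - 557, - 529, - 374, - 269.74, - 172, - 148 , - 941/19,-263/12, 101/5,164/5,179, 564,765 , 907, 923]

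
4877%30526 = 4877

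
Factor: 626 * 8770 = 5490020 = 2^2 * 5^1*313^1*877^1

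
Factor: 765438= 2^1*3^1*193^1*661^1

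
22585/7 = 22585/7=3226.43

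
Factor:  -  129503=-11^1*61^1*193^1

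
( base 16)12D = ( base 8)455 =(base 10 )301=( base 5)2201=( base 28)AL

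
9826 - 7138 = 2688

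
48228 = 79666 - 31438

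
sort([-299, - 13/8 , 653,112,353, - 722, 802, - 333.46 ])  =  [ - 722, - 333.46, - 299  , - 13/8,112,353,653, 802]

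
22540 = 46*490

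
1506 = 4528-3022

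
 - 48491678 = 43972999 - 92464677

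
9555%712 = 299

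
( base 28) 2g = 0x48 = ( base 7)132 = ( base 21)39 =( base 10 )72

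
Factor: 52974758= 2^1*89^1*359^1 * 829^1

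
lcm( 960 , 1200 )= 4800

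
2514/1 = 2514 = 2514.00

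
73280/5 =14656 = 14656.00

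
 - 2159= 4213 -6372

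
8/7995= 8/7995  =  0.00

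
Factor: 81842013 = 3^2*11^1*419^1*1973^1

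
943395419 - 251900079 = 691495340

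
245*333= 81585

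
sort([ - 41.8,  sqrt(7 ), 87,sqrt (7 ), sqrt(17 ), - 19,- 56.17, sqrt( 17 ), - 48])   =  [ - 56.17 , - 48, - 41.8, - 19,sqrt( 7 ), sqrt(7 ), sqrt ( 17 ), sqrt( 17 ),  87]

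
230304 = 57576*4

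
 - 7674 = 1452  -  9126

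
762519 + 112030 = 874549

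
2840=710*4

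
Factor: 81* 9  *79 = 57591 = 3^6*79^1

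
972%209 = 136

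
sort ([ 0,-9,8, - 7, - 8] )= [ - 9, - 8, - 7  ,  0, 8 ] 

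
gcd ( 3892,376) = 4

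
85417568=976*87518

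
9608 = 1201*8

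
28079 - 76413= - 48334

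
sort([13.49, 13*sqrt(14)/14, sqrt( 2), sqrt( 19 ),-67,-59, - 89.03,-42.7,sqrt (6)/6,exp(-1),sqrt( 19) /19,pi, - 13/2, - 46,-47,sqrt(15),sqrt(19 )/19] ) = [- 89.03, -67,-59,- 47,-46, - 42.7, - 13/2,sqrt( 19) /19 , sqrt(19) /19,  exp( - 1 ),sqrt(6 )/6, sqrt( 2),  pi, 13 * sqrt( 14) /14,sqrt (15),sqrt(19),13.49]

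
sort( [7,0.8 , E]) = [0.8,E , 7]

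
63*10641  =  670383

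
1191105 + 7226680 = 8417785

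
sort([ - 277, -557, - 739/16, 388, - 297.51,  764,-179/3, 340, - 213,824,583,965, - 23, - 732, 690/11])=[ - 732,-557, - 297.51, - 277, - 213,-179/3, - 739/16, - 23,690/11,340,  388, 583, 764, 824,  965]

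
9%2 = 1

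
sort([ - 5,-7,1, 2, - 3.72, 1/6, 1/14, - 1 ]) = [-7,  -  5, - 3.72,-1,  1/14, 1/6,1,2 ] 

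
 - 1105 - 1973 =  - 3078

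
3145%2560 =585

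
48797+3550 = 52347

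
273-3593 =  - 3320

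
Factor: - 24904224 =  - 2^5*3^2 * 43^1 * 2011^1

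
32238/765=42 + 12/85   =  42.14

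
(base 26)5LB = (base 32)3r1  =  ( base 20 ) 9GH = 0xf61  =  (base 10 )3937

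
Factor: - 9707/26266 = - 2^( - 1)*17^1*23^( - 1 ) = -17/46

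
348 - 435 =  - 87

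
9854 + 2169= 12023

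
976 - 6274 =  - 5298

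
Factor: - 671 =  - 11^1*61^1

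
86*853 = 73358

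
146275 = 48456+97819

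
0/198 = 0 = 0.00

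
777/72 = 259/24 = 10.79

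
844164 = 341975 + 502189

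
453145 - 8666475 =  - 8213330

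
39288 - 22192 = 17096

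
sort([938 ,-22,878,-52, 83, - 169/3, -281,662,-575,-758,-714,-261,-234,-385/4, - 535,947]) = [ - 758, - 714, - 575, - 535,  -  281,-261  ,  -  234,-385/4,-169/3, - 52, -22, 83, 662 , 878,938,947]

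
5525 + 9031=14556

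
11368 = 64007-52639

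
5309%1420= 1049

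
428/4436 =107/1109= 0.10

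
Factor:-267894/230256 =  - 121/104 = -2^( - 3 ) * 11^2*13^( - 1) 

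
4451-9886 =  - 5435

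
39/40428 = 13/13476 = 0.00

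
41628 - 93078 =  - 51450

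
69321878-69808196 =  - 486318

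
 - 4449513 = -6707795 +2258282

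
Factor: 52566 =2^1*3^1 * 8761^1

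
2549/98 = 2549/98 = 26.01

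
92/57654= 46/28827 =0.00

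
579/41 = 579/41= 14.12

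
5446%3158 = 2288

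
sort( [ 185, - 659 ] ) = [ - 659, 185]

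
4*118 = 472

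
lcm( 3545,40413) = 202065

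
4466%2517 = 1949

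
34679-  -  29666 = 64345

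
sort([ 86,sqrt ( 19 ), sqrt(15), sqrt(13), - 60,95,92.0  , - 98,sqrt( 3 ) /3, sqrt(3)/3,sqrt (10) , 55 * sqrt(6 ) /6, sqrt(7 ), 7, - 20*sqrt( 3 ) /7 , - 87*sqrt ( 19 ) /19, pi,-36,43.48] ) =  [-98, -60,-36,  -  87*sqrt(19)/19,-20*sqrt(3)/7, sqrt(3)/3 , sqrt( 3 ) /3, sqrt( 7 ), pi , sqrt ( 10),sqrt(13 ),sqrt(15 ) , sqrt( 19 ),7 , 55  *  sqrt( 6)/6, 43.48,86,92.0 , 95 ] 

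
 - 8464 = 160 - 8624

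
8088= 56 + 8032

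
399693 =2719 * 147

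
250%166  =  84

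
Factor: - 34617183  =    -  3^1  *19^1*607319^1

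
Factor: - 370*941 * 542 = -188708140 = -  2^2* 5^1*37^1*271^1*941^1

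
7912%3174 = 1564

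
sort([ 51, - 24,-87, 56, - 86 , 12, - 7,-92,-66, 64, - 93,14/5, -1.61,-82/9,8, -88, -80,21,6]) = [-93, - 92, - 88,  -  87 ,-86 , - 80, -66, -24 ,-82/9, - 7, - 1.61, 14/5, 6,8,12, 21, 51, 56, 64]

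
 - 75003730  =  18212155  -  93215885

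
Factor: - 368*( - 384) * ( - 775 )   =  -109516800= - 2^11*3^1*5^2*23^1*31^1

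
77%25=2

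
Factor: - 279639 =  - 3^3*10357^1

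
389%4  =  1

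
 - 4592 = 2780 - 7372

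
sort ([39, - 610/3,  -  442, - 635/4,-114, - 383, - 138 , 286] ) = [  -  442, -383, - 610/3,  -  635/4, - 138, -114, 39, 286]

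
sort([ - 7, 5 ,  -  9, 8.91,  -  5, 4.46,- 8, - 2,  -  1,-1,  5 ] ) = [  -  9, - 8, - 7,-5, - 2, -1, - 1,  4.46 , 5, 5, 8.91]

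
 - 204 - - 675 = 471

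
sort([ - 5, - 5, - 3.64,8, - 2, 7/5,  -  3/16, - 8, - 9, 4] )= [ - 9, - 8, - 5, - 5, - 3.64, - 2, - 3/16,7/5,4, 8 ]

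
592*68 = 40256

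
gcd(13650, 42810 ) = 30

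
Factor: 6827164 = 2^2*1706791^1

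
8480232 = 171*49592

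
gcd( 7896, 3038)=14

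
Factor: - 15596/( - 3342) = 2^1*3^( - 1 ) * 7^1 = 14/3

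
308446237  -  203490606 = 104955631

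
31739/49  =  647 + 36/49 = 647.73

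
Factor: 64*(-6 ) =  - 384 = -2^7*3^1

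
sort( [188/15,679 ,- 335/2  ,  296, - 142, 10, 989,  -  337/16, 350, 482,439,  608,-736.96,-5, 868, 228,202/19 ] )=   [  -  736.96,-335/2,-142, - 337/16, -5, 10, 202/19, 188/15,228, 296, 350, 439,482, 608, 679,868,989 ] 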